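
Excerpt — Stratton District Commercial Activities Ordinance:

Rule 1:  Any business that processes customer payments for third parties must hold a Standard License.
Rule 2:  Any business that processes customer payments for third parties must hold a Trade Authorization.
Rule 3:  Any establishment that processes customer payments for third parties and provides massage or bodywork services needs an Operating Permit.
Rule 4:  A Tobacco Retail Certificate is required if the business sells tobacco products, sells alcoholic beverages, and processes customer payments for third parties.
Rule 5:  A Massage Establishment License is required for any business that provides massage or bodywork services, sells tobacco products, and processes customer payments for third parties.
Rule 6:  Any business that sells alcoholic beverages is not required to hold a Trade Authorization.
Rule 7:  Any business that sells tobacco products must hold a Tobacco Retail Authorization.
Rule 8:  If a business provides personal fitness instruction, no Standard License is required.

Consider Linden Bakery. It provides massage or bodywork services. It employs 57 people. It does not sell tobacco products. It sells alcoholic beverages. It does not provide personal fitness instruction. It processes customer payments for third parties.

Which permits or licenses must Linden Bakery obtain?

Rule 1: processes customer payments for third parties → Standard License required.
Rule 2: processes customer payments for third parties → Trade Authorization required.
Rule 3: processes customer payments for third parties; provides massage or bodywork services → Operating Permit required.
Rule 4: does not sell tobacco products; sells alcoholic beverages; processes customer payments for third parties → Tobacco Retail Certificate not required.
Rule 5: provides massage or bodywork services; does not sell tobacco products; processes customer payments for third parties → Massage Establishment License not required.
Rule 6: sells alcoholic beverages → exempt from Trade Authorization.
Rule 7: does not sell tobacco products → Tobacco Retail Authorization not required.
Rule 8: does not provide personal fitness instruction → Standard License exemption does not apply.

Operating Permit, Standard License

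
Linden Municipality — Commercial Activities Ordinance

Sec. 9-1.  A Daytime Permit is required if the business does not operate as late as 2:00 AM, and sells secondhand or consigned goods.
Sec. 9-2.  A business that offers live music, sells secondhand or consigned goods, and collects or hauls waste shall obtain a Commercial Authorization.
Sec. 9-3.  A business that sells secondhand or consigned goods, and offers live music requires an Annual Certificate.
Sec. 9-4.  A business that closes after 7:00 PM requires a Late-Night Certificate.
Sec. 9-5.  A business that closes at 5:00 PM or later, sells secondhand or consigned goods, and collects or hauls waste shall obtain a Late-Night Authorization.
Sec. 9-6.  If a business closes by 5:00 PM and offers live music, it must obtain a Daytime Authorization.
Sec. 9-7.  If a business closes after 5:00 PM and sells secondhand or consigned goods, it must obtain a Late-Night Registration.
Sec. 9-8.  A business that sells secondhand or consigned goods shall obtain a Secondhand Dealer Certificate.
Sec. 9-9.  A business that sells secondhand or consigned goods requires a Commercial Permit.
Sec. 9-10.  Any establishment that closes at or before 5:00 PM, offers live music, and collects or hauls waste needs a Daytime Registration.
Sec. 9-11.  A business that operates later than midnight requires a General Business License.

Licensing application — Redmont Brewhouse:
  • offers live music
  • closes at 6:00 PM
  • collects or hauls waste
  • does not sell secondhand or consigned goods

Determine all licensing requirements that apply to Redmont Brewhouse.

Sec. 9-1. closes 6:00 PM, at/before 2:00 AM; does not sell secondhand or consigned goods → Daytime Permit not required.
Sec. 9-2. offers live music; does not sell secondhand or consigned goods; collects or hauls waste → Commercial Authorization not required.
Sec. 9-3. does not sell secondhand or consigned goods; offers live music → Annual Certificate not required.
Sec. 9-4. closes 6:00 PM, at/before 7:00 PM → Late-Night Certificate not required.
Sec. 9-5. closes 6:00 PM, after 5:00 PM; does not sell secondhand or consigned goods; collects or hauls waste → Late-Night Authorization not required.
Sec. 9-6. closes 6:00 PM, after 5:00 PM; offers live music → Daytime Authorization not required.
Sec. 9-7. closes 6:00 PM, after 5:00 PM; does not sell secondhand or consigned goods → Late-Night Registration not required.
Sec. 9-8. does not sell secondhand or consigned goods → Secondhand Dealer Certificate not required.
Sec. 9-9. does not sell secondhand or consigned goods → Commercial Permit not required.
Sec. 9-10. closes 6:00 PM, after 5:00 PM; offers live music; collects or hauls waste → Daytime Registration not required.
Sec. 9-11. closes 6:00 PM, at/before midnight → General Business License not required.

None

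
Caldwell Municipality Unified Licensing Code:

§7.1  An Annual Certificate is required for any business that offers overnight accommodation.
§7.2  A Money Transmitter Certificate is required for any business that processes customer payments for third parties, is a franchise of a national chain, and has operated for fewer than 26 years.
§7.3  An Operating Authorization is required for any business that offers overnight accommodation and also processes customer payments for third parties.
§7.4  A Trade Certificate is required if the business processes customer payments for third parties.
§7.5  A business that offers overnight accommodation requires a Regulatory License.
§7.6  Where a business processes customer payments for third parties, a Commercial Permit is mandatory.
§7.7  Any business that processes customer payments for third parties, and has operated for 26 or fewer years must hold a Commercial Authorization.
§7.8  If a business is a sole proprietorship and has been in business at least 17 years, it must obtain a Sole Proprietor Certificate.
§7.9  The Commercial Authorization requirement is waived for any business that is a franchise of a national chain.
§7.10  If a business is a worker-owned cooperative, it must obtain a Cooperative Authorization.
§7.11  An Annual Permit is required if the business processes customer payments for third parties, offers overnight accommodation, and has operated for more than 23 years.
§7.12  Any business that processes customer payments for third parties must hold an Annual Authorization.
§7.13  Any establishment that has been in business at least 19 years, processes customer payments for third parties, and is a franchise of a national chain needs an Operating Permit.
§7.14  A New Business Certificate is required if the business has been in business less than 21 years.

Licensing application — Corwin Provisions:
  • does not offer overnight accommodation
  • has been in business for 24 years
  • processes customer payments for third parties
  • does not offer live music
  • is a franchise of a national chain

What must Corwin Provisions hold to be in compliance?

§7.1 does not offer overnight accommodation → Annual Certificate not required.
§7.2 processes customer payments for third parties; is a franchise of a national chain; years in business 24 < 26 → Money Transmitter Certificate required.
§7.3 does not offer overnight accommodation; processes customer payments for third parties → Operating Authorization not required.
§7.4 processes customer payments for third parties → Trade Certificate required.
§7.5 does not offer overnight accommodation → Regulatory License not required.
§7.6 processes customer payments for third parties → Commercial Permit required.
§7.7 processes customer payments for third parties; years in business 24 ≤ 26 → Commercial Authorization required.
§7.8 is a franchise of a national chain (not: is a sole proprietorship); years in business 24 ≥ 17 → Sole Proprietor Certificate not required.
§7.9 is a franchise of a national chain → exempt from Commercial Authorization.
§7.10 is a franchise of a national chain (not: is a worker-owned cooperative) → Cooperative Authorization not required.
§7.11 processes customer payments for third parties; does not offer overnight accommodation; years in business 24 > 23 → Annual Permit not required.
§7.12 processes customer payments for third parties → Annual Authorization required.
§7.13 years in business 24 ≥ 19; processes customer payments for third parties; is a franchise of a national chain → Operating Permit required.
§7.14 years in business 24 ≥ 21 → New Business Certificate not required.

Annual Authorization, Commercial Permit, Money Transmitter Certificate, Operating Permit, Trade Certificate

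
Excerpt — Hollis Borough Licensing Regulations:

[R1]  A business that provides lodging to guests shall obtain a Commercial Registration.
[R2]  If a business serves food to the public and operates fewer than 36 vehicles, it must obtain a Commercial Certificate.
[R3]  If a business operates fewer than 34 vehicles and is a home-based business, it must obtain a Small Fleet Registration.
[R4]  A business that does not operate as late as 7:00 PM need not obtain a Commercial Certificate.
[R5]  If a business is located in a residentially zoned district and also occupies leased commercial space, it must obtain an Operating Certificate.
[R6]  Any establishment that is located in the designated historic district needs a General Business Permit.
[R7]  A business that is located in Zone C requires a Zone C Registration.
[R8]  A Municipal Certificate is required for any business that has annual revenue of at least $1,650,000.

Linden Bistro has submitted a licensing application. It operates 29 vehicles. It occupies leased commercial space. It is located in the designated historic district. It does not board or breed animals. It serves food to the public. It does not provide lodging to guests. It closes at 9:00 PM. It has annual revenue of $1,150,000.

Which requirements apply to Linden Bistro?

[R1] does not provide lodging to guests → Commercial Registration not required.
[R2] serves food to the public; vehicles 29 < 36 → Commercial Certificate required.
[R3] vehicles 29 < 34; occupies leased commercial space (not: is a home-based business) → Small Fleet Registration not required.
[R4] closes 9:00 PM, after 7:00 PM → Commercial Certificate exemption does not apply.
[R5] is located in the designated historic district (not: is located in a residentially zoned district); occupies leased commercial space → Operating Certificate not required.
[R6] is located in the designated historic district → General Business Permit required.
[R7] is located in the designated historic district (not: is located in Zone C) → Zone C Registration not required.
[R8] revenue $1,150,000 < $1,650,000 → Municipal Certificate not required.

Commercial Certificate, General Business Permit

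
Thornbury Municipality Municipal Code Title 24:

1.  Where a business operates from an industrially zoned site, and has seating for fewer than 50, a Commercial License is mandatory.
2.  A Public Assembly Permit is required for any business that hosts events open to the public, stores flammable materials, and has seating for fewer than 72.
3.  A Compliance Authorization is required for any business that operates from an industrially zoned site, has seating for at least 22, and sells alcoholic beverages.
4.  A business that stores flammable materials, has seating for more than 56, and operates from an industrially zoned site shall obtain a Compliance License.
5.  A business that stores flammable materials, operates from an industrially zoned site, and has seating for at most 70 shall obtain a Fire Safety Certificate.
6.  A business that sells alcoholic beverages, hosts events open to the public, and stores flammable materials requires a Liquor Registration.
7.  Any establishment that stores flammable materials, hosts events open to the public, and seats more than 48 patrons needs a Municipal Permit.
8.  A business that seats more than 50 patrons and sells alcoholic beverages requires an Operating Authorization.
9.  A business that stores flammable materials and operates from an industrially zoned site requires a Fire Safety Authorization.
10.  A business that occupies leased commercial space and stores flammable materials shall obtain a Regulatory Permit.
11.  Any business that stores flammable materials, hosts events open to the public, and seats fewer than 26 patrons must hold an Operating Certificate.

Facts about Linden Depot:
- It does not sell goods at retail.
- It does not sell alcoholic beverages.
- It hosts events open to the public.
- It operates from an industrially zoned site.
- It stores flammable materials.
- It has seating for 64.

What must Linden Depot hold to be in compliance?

Compliance License, Fire Safety Authorization, Fire Safety Certificate, Municipal Permit, Public Assembly Permit

1. operates from an industrially zoned site; seating 64 ≥ 50 → Commercial License not required.
2. hosts events open to the public; stores flammable materials; seating 64 < 72 → Public Assembly Permit required.
3. operates from an industrially zoned site; seating 64 ≥ 22; does not sell alcoholic beverages → Compliance Authorization not required.
4. stores flammable materials; seating 64 > 56; operates from an industrially zoned site → Compliance License required.
5. stores flammable materials; operates from an industrially zoned site; seating 64 ≤ 70 → Fire Safety Certificate required.
6. does not sell alcoholic beverages; hosts events open to the public; stores flammable materials → Liquor Registration not required.
7. stores flammable materials; hosts events open to the public; seating 64 > 48 → Municipal Permit required.
8. seating 64 > 50; does not sell alcoholic beverages → Operating Authorization not required.
9. stores flammable materials; operates from an industrially zoned site → Fire Safety Authorization required.
10. operates from an industrially zoned site (not: occupies leased commercial space); stores flammable materials → Regulatory Permit not required.
11. stores flammable materials; hosts events open to the public; seating 64 ≥ 26 → Operating Certificate not required.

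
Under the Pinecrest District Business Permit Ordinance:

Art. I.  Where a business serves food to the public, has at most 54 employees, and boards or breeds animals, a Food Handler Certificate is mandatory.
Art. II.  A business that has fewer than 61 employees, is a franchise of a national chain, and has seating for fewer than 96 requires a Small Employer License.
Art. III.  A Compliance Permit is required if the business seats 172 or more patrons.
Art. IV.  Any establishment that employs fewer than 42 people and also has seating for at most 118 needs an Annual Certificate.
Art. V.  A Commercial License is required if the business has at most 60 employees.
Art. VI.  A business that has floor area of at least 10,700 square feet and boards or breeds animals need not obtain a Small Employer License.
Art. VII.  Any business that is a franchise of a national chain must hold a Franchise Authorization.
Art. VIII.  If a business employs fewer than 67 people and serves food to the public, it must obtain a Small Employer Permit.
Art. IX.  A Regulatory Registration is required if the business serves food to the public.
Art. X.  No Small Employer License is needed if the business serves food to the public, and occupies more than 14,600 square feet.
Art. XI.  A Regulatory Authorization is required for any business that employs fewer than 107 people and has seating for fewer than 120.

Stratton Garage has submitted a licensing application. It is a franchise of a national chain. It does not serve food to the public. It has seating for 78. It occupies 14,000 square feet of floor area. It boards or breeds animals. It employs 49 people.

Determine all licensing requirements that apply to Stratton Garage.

Commercial License, Franchise Authorization, Regulatory Authorization

Art. I. does not serve food to the public; employees 49 ≤ 54; boards or breeds animals → Food Handler Certificate not required.
Art. II. employees 49 < 61; is a franchise of a national chain; seating 78 < 96 → Small Employer License required.
Art. III. seating 78 < 172 → Compliance Permit not required.
Art. IV. employees 49 ≥ 42; seating 78 ≤ 118 → Annual Certificate not required.
Art. V. employees 49 ≤ 60 → Commercial License required.
Art. VI. floor area 14,000 square feet ≥ 10,700 square feet; boards or breeds animals → exempt from Small Employer License.
Art. VII. is a franchise of a national chain → Franchise Authorization required.
Art. VIII. employees 49 < 67; does not serve food to the public → Small Employer Permit not required.
Art. IX. does not serve food to the public → Regulatory Registration not required.
Art. X. does not serve food to the public; floor area 14,000 square feet ≤ 14,600 square feet → Small Employer License exemption does not apply.
Art. XI. employees 49 < 107; seating 78 < 120 → Regulatory Authorization required.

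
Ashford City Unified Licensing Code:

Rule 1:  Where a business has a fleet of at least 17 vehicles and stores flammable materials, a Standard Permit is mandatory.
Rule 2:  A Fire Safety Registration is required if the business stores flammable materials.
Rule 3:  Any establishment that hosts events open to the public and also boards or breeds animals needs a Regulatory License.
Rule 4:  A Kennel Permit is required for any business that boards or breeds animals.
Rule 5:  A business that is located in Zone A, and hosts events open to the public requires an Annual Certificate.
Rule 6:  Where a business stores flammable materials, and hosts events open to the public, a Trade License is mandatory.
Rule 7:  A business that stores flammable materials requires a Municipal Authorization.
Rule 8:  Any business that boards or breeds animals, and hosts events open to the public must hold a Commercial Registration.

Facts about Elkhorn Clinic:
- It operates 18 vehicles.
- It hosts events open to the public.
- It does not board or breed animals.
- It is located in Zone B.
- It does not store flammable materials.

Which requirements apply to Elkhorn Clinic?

Rule 1: vehicles 18 ≥ 17; does not store flammable materials → Standard Permit not required.
Rule 2: does not store flammable materials → Fire Safety Registration not required.
Rule 3: hosts events open to the public; does not board or breed animals → Regulatory License not required.
Rule 4: does not board or breed animals → Kennel Permit not required.
Rule 5: is located in Zone B (not: is located in Zone A); hosts events open to the public → Annual Certificate not required.
Rule 6: does not store flammable materials; hosts events open to the public → Trade License not required.
Rule 7: does not store flammable materials → Municipal Authorization not required.
Rule 8: does not board or breed animals; hosts events open to the public → Commercial Registration not required.

None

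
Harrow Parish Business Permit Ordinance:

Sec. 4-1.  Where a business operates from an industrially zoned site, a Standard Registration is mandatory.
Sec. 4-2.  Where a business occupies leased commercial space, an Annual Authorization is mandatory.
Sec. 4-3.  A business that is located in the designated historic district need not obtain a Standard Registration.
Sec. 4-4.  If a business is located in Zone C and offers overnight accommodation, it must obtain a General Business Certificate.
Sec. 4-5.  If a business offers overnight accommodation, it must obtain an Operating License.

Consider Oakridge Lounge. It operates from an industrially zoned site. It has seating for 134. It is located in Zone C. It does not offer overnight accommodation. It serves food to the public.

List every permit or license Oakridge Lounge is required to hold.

Sec. 4-1. operates from an industrially zoned site → Standard Registration required.
Sec. 4-2. operates from an industrially zoned site (not: occupies leased commercial space) → Annual Authorization not required.
Sec. 4-3. is located in Zone C (not: is located in the designated historic district) → Standard Registration exemption does not apply.
Sec. 4-4. is located in Zone C; does not offer overnight accommodation → General Business Certificate not required.
Sec. 4-5. does not offer overnight accommodation → Operating License not required.

Standard Registration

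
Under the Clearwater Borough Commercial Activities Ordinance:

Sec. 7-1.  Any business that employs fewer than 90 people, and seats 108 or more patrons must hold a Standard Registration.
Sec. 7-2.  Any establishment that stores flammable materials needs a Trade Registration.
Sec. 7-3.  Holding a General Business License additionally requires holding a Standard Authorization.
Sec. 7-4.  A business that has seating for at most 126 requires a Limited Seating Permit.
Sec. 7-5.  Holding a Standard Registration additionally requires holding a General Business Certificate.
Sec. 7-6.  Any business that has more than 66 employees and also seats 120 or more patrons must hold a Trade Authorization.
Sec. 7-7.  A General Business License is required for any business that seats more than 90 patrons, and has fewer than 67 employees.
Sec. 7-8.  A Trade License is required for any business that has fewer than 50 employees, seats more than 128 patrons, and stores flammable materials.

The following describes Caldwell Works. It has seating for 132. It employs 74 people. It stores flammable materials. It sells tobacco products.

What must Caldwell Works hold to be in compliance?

Sec. 7-1. employees 74 < 90; seating 132 ≥ 108 → Standard Registration required.
Sec. 7-2. stores flammable materials → Trade Registration required.
Sec. 7-3. General Business License is not required → no effect.
Sec. 7-4. seating 132 > 126 → Limited Seating Permit not required.
Sec. 7-5. Standard Registration is required → General Business Certificate also required.
Sec. 7-6. employees 74 > 66; seating 132 ≥ 120 → Trade Authorization required.
Sec. 7-7. seating 132 > 90; employees 74 ≥ 67 → General Business License not required.
Sec. 7-8. employees 74 ≥ 50; seating 132 > 128; stores flammable materials → Trade License not required.

General Business Certificate, Standard Registration, Trade Authorization, Trade Registration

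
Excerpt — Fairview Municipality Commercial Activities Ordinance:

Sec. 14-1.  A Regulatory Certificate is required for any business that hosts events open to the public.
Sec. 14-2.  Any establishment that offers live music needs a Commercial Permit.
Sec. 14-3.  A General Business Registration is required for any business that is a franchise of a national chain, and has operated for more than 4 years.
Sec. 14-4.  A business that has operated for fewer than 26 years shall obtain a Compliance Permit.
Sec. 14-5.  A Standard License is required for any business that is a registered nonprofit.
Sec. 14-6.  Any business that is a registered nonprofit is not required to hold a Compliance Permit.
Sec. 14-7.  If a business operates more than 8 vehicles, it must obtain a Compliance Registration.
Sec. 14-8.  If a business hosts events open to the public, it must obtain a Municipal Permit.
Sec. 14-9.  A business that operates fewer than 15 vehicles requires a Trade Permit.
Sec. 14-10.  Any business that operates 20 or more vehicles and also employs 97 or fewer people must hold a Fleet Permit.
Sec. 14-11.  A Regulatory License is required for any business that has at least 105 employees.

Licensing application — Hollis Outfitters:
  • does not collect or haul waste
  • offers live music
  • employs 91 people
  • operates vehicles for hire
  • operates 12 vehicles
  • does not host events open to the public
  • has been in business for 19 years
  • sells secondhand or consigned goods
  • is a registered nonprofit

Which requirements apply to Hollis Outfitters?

Commercial Permit, Compliance Registration, Standard License, Trade Permit

Sec. 14-1. does not host events open to the public → Regulatory Certificate not required.
Sec. 14-2. offers live music → Commercial Permit required.
Sec. 14-3. is a registered nonprofit (not: is a franchise of a national chain); years in business 19 > 4 → General Business Registration not required.
Sec. 14-4. years in business 19 < 26 → Compliance Permit required.
Sec. 14-5. is a registered nonprofit → Standard License required.
Sec. 14-6. is a registered nonprofit → exempt from Compliance Permit.
Sec. 14-7. vehicles 12 > 8 → Compliance Registration required.
Sec. 14-8. does not host events open to the public → Municipal Permit not required.
Sec. 14-9. vehicles 12 < 15 → Trade Permit required.
Sec. 14-10. vehicles 12 < 20; employees 91 ≤ 97 → Fleet Permit not required.
Sec. 14-11. employees 91 < 105 → Regulatory License not required.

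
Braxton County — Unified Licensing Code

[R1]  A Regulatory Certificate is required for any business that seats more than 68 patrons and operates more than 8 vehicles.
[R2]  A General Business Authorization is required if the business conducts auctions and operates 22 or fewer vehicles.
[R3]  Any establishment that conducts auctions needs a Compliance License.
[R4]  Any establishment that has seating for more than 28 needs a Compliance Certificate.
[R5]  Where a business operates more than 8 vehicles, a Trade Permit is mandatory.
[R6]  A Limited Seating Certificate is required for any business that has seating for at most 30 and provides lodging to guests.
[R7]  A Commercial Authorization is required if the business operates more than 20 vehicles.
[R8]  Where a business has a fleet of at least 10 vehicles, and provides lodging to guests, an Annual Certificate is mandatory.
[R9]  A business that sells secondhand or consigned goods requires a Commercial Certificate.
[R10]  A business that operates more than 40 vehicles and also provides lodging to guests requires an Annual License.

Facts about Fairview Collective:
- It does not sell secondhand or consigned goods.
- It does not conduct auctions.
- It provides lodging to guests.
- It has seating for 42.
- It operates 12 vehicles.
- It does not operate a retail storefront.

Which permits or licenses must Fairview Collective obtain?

Annual Certificate, Compliance Certificate, Trade Permit

[R1] seating 42 ≤ 68; vehicles 12 > 8 → Regulatory Certificate not required.
[R2] does not conduct auctions; vehicles 12 ≤ 22 → General Business Authorization not required.
[R3] does not conduct auctions → Compliance License not required.
[R4] seating 42 > 28 → Compliance Certificate required.
[R5] vehicles 12 > 8 → Trade Permit required.
[R6] seating 42 > 30; provides lodging to guests → Limited Seating Certificate not required.
[R7] vehicles 12 ≤ 20 → Commercial Authorization not required.
[R8] vehicles 12 ≥ 10; provides lodging to guests → Annual Certificate required.
[R9] does not sell secondhand or consigned goods → Commercial Certificate not required.
[R10] vehicles 12 ≤ 40; provides lodging to guests → Annual License not required.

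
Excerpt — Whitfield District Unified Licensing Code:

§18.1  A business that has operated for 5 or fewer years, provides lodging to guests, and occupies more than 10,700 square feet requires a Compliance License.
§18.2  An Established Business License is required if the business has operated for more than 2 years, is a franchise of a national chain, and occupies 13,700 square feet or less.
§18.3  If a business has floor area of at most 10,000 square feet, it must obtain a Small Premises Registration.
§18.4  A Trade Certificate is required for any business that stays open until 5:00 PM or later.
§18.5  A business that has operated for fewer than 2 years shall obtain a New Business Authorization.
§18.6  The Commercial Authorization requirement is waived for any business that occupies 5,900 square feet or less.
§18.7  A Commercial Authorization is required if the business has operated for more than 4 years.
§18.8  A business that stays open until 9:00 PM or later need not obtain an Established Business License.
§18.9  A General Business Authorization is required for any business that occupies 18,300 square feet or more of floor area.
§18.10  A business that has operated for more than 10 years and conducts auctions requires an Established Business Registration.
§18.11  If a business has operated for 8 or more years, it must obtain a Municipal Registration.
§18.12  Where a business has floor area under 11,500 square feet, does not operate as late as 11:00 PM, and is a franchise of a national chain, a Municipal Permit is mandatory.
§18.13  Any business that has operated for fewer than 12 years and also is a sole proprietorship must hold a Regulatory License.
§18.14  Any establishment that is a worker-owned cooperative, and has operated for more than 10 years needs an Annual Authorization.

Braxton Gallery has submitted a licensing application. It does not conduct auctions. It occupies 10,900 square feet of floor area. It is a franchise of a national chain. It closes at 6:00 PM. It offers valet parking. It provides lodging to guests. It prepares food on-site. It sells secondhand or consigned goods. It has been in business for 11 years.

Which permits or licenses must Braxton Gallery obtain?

§18.1 years in business 11 > 5; provides lodging to guests; floor area 10,900 square feet > 10,700 square feet → Compliance License not required.
§18.2 years in business 11 > 2; is a franchise of a national chain; floor area 10,900 square feet ≤ 13,700 square feet → Established Business License required.
§18.3 floor area 10,900 square feet > 10,000 square feet → Small Premises Registration not required.
§18.4 closes 6:00 PM, after 5:00 PM → Trade Certificate required.
§18.5 years in business 11 ≥ 2 → New Business Authorization not required.
§18.6 floor area 10,900 square feet > 5,900 square feet → Commercial Authorization exemption does not apply.
§18.7 years in business 11 > 4 → Commercial Authorization required.
§18.8 closes 6:00 PM, at/before 9:00 PM → Established Business License exemption does not apply.
§18.9 floor area 10,900 square feet < 18,300 square feet → General Business Authorization not required.
§18.10 years in business 11 > 10; does not conduct auctions → Established Business Registration not required.
§18.11 years in business 11 ≥ 8 → Municipal Registration required.
§18.12 floor area 10,900 square feet < 11,500 square feet; closes 6:00 PM, at/before 11:00 PM; is a franchise of a national chain → Municipal Permit required.
§18.13 years in business 11 < 12; is a franchise of a national chain (not: is a sole proprietorship) → Regulatory License not required.
§18.14 is a franchise of a national chain (not: is a worker-owned cooperative); years in business 11 > 10 → Annual Authorization not required.

Commercial Authorization, Established Business License, Municipal Permit, Municipal Registration, Trade Certificate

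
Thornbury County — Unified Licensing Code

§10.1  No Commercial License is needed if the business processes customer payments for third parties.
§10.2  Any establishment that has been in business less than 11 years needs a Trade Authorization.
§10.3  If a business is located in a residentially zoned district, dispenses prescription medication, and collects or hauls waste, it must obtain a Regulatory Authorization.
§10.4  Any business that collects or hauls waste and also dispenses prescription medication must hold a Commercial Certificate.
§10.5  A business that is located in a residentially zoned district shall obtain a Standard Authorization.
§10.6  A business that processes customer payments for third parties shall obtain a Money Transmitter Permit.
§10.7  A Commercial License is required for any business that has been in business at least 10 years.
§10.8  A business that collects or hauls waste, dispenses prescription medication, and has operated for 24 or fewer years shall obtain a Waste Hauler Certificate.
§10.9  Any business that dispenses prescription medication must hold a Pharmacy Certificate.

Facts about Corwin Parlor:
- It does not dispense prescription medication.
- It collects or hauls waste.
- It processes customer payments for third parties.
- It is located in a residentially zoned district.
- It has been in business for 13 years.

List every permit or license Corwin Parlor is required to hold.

§10.1 processes customer payments for third parties → exempt from Commercial License.
§10.2 years in business 13 ≥ 11 → Trade Authorization not required.
§10.3 is located in a residentially zoned district; does not dispense prescription medication; collects or hauls waste → Regulatory Authorization not required.
§10.4 collects or hauls waste; does not dispense prescription medication → Commercial Certificate not required.
§10.5 is located in a residentially zoned district → Standard Authorization required.
§10.6 processes customer payments for third parties → Money Transmitter Permit required.
§10.7 years in business 13 ≥ 10 → Commercial License required.
§10.8 collects or hauls waste; does not dispense prescription medication; years in business 13 ≤ 24 → Waste Hauler Certificate not required.
§10.9 does not dispense prescription medication → Pharmacy Certificate not required.

Money Transmitter Permit, Standard Authorization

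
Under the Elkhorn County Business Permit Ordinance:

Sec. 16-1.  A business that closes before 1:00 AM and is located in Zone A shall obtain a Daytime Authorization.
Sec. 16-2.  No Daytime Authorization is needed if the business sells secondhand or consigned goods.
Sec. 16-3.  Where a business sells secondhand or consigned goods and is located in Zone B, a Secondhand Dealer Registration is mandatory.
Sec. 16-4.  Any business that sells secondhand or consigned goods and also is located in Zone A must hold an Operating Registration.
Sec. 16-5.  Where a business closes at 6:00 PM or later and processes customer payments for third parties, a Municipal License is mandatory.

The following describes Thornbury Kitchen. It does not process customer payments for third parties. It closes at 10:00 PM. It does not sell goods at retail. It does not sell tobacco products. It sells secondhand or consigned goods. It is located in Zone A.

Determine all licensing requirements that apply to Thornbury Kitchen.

Sec. 16-1. closes 10:00 PM, at/before 1:00 AM; is located in Zone A → Daytime Authorization required.
Sec. 16-2. sells secondhand or consigned goods → exempt from Daytime Authorization.
Sec. 16-3. sells secondhand or consigned goods; is located in Zone A (not: is located in Zone B) → Secondhand Dealer Registration not required.
Sec. 16-4. sells secondhand or consigned goods; is located in Zone A → Operating Registration required.
Sec. 16-5. closes 10:00 PM, after 6:00 PM; does not process customer payments for third parties → Municipal License not required.

Operating Registration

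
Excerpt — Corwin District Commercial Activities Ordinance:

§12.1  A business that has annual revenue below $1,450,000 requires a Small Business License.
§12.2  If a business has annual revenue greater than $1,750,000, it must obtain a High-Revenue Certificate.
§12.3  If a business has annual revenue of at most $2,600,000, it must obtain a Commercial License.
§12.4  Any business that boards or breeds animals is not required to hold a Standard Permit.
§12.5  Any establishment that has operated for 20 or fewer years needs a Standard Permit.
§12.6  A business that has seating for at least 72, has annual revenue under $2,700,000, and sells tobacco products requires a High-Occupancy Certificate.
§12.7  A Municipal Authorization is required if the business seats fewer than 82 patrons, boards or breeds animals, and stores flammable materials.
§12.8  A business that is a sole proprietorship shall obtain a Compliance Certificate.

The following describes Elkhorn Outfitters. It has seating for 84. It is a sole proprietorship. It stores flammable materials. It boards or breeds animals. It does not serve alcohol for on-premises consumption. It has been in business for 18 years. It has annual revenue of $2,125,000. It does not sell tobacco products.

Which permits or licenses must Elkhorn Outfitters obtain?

§12.1 revenue $2,125,000 ≥ $1,450,000 → Small Business License not required.
§12.2 revenue $2,125,000 > $1,750,000 → High-Revenue Certificate required.
§12.3 revenue $2,125,000 ≤ $2,600,000 → Commercial License required.
§12.4 boards or breeds animals → exempt from Standard Permit.
§12.5 years in business 18 ≤ 20 → Standard Permit required.
§12.6 seating 84 ≥ 72; revenue $2,125,000 < $2,700,000; does not sell tobacco products → High-Occupancy Certificate not required.
§12.7 seating 84 ≥ 82; boards or breeds animals; stores flammable materials → Municipal Authorization not required.
§12.8 is a sole proprietorship → Compliance Certificate required.

Commercial License, Compliance Certificate, High-Revenue Certificate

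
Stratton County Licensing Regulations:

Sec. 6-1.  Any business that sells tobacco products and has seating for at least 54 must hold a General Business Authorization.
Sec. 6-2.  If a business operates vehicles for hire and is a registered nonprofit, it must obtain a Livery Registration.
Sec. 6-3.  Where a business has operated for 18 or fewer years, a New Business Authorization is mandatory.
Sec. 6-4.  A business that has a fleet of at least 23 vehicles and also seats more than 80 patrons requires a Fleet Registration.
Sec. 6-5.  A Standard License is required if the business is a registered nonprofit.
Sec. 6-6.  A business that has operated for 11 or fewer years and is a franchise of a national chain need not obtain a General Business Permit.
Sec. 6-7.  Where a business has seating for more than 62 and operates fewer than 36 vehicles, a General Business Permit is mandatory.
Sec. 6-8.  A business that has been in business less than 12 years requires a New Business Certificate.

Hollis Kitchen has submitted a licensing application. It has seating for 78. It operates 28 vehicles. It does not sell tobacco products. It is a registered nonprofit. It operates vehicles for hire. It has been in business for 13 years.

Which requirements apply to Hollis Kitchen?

Sec. 6-1. does not sell tobacco products; seating 78 ≥ 54 → General Business Authorization not required.
Sec. 6-2. operates vehicles for hire; is a registered nonprofit → Livery Registration required.
Sec. 6-3. years in business 13 ≤ 18 → New Business Authorization required.
Sec. 6-4. vehicles 28 ≥ 23; seating 78 ≤ 80 → Fleet Registration not required.
Sec. 6-5. is a registered nonprofit → Standard License required.
Sec. 6-6. years in business 13 > 11; is a registered nonprofit (not: is a franchise of a national chain) → General Business Permit exemption does not apply.
Sec. 6-7. seating 78 > 62; vehicles 28 < 36 → General Business Permit required.
Sec. 6-8. years in business 13 ≥ 12 → New Business Certificate not required.

General Business Permit, Livery Registration, New Business Authorization, Standard License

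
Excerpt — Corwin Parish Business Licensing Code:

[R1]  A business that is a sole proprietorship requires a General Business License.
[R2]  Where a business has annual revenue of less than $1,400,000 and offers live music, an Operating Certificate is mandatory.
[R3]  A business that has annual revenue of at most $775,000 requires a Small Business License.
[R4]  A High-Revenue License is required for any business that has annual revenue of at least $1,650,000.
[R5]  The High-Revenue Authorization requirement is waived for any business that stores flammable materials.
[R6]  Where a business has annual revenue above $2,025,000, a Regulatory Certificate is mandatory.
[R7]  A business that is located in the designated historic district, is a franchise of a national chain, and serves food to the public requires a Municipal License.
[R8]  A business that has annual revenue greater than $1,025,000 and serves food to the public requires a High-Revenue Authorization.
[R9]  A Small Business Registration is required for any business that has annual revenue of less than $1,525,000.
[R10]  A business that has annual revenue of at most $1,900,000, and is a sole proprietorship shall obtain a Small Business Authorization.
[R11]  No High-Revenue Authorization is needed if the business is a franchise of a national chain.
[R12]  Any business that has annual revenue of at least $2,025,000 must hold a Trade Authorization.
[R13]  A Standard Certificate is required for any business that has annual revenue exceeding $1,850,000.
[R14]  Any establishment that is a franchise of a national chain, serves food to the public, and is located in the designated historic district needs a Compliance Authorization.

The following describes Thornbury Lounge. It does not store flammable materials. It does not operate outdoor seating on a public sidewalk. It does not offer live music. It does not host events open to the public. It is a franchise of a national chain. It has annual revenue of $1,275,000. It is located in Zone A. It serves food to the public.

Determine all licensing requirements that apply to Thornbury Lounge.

Small Business Registration

[R1] is a franchise of a national chain (not: is a sole proprietorship) → General Business License not required.
[R2] revenue $1,275,000 < $1,400,000; does not offer live music → Operating Certificate not required.
[R3] revenue $1,275,000 > $775,000 → Small Business License not required.
[R4] revenue $1,275,000 < $1,650,000 → High-Revenue License not required.
[R5] does not store flammable materials → High-Revenue Authorization exemption does not apply.
[R6] revenue $1,275,000 ≤ $2,025,000 → Regulatory Certificate not required.
[R7] is located in Zone A (not: is located in the designated historic district); is a franchise of a national chain; serves food to the public → Municipal License not required.
[R8] revenue $1,275,000 > $1,025,000; serves food to the public → High-Revenue Authorization required.
[R9] revenue $1,275,000 < $1,525,000 → Small Business Registration required.
[R10] revenue $1,275,000 ≤ $1,900,000; is a franchise of a national chain (not: is a sole proprietorship) → Small Business Authorization not required.
[R11] is a franchise of a national chain → exempt from High-Revenue Authorization.
[R12] revenue $1,275,000 < $2,025,000 → Trade Authorization not required.
[R13] revenue $1,275,000 ≤ $1,850,000 → Standard Certificate not required.
[R14] is a franchise of a national chain; serves food to the public; is located in Zone A (not: is located in the designated historic district) → Compliance Authorization not required.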